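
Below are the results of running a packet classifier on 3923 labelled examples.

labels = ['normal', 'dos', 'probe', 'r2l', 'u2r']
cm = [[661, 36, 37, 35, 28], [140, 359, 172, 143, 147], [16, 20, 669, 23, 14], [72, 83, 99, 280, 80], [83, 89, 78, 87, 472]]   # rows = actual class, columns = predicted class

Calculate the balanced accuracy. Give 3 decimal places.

Balanced accuracy = mean of per-class recall.
  normal: recall = 661/797 = 0.8294
  dos: recall = 359/961 = 0.3736
  probe: recall = 669/742 = 0.9016
  r2l: recall = 280/614 = 0.4560
  u2r: recall = 472/809 = 0.5834
Mean = (0.8294 + 0.3736 + 0.9016 + 0.4560 + 0.5834) / 5 = 0.629

0.629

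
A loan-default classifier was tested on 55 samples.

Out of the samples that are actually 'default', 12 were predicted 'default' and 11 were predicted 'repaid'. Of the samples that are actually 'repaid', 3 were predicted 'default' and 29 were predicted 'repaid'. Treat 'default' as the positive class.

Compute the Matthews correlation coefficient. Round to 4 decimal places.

0.4740

MCC = (TP·TN − FP·FN) / √((TP+FP)(TP+FN)(TN+FP)(TN+FN))
Numerator = 12·29 − 3·11 = 315
Denominator = √(15·23·32·40) = √441600 = 664.5299
MCC = 315 / 664.5299 = 0.4740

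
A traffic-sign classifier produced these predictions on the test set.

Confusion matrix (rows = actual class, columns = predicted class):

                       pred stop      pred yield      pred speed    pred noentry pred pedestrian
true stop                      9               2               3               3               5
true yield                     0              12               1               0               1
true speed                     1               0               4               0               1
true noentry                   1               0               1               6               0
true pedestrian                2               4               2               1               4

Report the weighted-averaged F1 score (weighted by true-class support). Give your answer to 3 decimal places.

0.545

Per-class F1 score (2·TP/(2·TP+FP+FN)):
  stop: TP=9, FP=0+1+1+2=4, FN=2+3+3+5=13 → 18/35 = 0.5143
  yield: TP=12, FP=2+0+0+4=6, FN=0+1+0+1=2 → 24/32 = 0.7500
  speed: TP=4, FP=3+1+1+2=7, FN=1+0+0+1=2 → 8/17 = 0.4706
  noentry: TP=6, FP=3+0+0+1=4, FN=1+0+1+0=2 → 12/18 = 0.6667
  pedestrian: TP=4, FP=5+1+1+0=7, FN=2+4+2+1=9 → 8/24 = 0.3333
Weighted-F1 score = Σ (supportᵢ/N)·F1 scoreᵢ with N=63: (22/63)·0.5143 + (14/63)·0.7500 + (6/63)·0.4706 + (8/63)·0.6667 + (13/63)·0.3333 = 0.545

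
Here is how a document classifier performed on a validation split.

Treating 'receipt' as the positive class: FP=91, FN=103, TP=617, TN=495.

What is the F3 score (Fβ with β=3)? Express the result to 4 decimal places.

0.8584

Fβ = (1+β²)·TP / ((1+β²)·TP + β²·FN + FP), with β²=9
= 10·617 / (10·617 + 9·103 + 91) = 0.8584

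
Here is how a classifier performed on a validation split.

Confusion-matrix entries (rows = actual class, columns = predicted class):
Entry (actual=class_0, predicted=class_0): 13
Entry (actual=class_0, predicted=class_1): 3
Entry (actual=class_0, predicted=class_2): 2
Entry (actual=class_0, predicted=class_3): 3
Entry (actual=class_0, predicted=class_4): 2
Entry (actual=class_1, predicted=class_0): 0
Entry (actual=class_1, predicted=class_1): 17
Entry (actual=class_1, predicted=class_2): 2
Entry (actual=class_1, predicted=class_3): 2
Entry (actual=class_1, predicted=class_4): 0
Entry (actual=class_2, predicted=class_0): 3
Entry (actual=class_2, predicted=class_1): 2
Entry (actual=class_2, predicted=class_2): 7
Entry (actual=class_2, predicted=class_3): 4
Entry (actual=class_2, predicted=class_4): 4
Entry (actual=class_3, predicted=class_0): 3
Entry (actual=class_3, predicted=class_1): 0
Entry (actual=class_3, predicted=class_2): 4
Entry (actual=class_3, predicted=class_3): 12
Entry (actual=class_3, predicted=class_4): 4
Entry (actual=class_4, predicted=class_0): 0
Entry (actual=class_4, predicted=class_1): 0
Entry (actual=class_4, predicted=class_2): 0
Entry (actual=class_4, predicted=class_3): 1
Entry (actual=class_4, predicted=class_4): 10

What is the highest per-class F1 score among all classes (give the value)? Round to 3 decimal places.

Per-class F1 score (2·TP/(2·TP+FP+FN)):
  class_0: TP=13, FP=0+3+3+0=6, FN=3+2+3+2=10 → 26/42 = 0.6190
  class_1: TP=17, FP=3+2+0+0=5, FN=0+2+2+0=4 → 34/43 = 0.7907
  class_2: TP=7, FP=2+2+4+0=8, FN=3+2+4+4=13 → 14/35 = 0.4000
  class_3: TP=12, FP=3+2+4+1=10, FN=3+0+4+4=11 → 24/45 = 0.5333
  class_4: TP=10, FP=2+0+4+4=10, FN=0+0+0+1=1 → 20/31 = 0.6452
Highest is class 'class_1' with F1 score = 0.791.

0.791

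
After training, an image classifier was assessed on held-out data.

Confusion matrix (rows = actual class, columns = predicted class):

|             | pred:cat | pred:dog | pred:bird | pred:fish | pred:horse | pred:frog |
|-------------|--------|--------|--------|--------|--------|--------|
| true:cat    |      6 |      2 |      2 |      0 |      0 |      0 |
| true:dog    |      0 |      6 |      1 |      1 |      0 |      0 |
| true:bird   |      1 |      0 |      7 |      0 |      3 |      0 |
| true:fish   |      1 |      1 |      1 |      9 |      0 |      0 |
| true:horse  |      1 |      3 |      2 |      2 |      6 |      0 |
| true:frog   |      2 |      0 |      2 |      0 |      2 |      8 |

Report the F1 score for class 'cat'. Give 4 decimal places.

One-vs-rest for 'cat': TP = diagonal; FP = other classes predicted 'cat'; FN = 'cat' predicted as other.
F1 score = 2·TP/(2·TP+FP+FN).
cat: TP=6, FP=0+1+1+1+2=5, FN=2+2+0+0+0=4 → 12/21 = 0.57143

0.5714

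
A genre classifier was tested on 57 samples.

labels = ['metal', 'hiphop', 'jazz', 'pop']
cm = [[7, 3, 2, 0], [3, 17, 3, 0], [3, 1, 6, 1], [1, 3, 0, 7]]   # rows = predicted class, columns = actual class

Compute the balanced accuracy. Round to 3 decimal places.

Balanced accuracy = mean of per-class recall.
  metal: recall = 7/14 = 0.5000
  hiphop: recall = 17/24 = 0.7083
  jazz: recall = 6/11 = 0.5455
  pop: recall = 7/8 = 0.8750
Mean = (0.5000 + 0.7083 + 0.5455 + 0.8750) / 4 = 0.657

0.657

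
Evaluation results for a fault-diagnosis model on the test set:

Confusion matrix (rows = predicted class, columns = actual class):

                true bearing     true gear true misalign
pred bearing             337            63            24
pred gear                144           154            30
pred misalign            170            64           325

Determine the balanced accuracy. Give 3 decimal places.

0.641

Balanced accuracy = mean of per-class recall.
  bearing: recall = 337/651 = 0.5177
  gear: recall = 154/281 = 0.5480
  misalign: recall = 325/379 = 0.8575
Mean = (0.5177 + 0.5480 + 0.8575) / 3 = 0.641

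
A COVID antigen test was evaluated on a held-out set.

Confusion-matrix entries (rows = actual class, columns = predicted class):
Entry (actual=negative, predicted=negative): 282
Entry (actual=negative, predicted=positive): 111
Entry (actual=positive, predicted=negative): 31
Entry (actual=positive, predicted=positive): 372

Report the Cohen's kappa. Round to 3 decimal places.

0.642

Observed agreement pₒ = trace/N = 654/796 = 0.8216
Expected agreement pₑ = Σ (rowᵢ·colᵢ)/N² = (393·313 + 403·483)/796² = 0.5013
κ = (pₒ − pₑ)/(1 − pₑ) = (0.8216 − 0.5013)/(1 − 0.5013) = 0.642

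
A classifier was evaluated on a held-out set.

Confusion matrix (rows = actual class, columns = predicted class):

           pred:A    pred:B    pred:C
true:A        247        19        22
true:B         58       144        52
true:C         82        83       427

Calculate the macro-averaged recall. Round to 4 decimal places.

0.7153

Per-class recall (TP/(TP+FN)):
  A: TP=247, FN=19+22=41 → 247/288 = 0.85764
  B: TP=144, FN=58+52=110 → 144/254 = 0.56693
  C: TP=427, FN=82+83=165 → 427/592 = 0.72128
Macro-recall = mean = (0.85764 + 0.56693 + 0.72128) / 3 = 0.7153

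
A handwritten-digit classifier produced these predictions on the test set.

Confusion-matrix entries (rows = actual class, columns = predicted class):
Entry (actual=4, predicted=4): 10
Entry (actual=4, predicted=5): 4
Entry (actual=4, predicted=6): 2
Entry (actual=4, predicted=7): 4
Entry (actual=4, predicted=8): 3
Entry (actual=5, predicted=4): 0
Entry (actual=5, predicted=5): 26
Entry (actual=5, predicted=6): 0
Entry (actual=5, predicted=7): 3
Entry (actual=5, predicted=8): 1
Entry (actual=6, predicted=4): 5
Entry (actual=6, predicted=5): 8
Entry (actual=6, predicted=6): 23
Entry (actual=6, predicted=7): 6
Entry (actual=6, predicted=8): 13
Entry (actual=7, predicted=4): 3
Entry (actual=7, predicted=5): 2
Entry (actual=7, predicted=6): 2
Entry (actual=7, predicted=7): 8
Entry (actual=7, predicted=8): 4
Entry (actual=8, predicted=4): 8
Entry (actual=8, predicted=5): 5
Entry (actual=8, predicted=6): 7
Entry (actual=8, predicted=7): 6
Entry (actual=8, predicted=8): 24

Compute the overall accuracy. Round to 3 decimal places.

0.514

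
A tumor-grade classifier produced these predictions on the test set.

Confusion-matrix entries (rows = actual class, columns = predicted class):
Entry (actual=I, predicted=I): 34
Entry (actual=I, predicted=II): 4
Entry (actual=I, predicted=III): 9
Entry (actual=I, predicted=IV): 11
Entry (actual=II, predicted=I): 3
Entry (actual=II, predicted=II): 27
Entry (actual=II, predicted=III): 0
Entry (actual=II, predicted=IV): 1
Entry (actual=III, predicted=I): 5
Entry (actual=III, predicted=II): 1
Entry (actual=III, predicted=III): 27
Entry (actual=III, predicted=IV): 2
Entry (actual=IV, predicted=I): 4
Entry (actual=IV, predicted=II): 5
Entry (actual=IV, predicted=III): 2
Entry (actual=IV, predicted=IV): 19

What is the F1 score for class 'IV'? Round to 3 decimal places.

0.603

One-vs-rest for 'IV': TP = diagonal; FP = other classes predicted 'IV'; FN = 'IV' predicted as other.
F1 score = 2·TP/(2·TP+FP+FN).
IV: TP=19, FP=11+1+2=14, FN=4+5+2=11 → 38/63 = 0.6032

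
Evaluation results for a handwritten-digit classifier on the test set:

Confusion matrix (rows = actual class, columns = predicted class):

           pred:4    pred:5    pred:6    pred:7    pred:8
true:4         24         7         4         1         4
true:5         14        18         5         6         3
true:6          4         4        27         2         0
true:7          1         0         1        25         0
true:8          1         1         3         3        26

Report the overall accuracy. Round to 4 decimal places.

Accuracy = trace / total = (24+18+27+25+26=120) / 184 = 120/184 = 0.6522

0.6522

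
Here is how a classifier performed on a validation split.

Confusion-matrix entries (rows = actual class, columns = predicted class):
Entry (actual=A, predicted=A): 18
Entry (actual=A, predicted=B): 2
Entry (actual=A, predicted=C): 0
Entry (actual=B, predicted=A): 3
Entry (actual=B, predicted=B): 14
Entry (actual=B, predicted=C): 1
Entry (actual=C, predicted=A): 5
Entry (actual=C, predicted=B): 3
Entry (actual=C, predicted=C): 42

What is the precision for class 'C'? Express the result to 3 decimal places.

0.977

Treat 'C' as positive and all other classes as negative.
precision = TP/(TP+FP).
C: TP=42, FP=0+1=1 → 42/43 = 0.9767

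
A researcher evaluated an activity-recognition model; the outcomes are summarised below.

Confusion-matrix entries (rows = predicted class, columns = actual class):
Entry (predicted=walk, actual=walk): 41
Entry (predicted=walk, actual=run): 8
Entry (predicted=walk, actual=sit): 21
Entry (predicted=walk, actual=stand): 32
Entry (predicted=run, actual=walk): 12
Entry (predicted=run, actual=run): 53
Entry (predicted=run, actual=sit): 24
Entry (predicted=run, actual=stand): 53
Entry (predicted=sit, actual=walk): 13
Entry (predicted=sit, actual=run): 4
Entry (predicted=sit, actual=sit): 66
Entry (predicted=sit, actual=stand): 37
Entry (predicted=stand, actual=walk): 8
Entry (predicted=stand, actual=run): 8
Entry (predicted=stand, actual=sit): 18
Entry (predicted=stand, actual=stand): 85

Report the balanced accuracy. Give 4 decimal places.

Balanced accuracy = mean of per-class recall.
  walk: recall = 41/74 = 0.55405
  run: recall = 53/73 = 0.72603
  sit: recall = 66/129 = 0.51163
  stand: recall = 85/207 = 0.41063
Mean = (0.55405 + 0.72603 + 0.51163 + 0.41063) / 4 = 0.5506

0.5506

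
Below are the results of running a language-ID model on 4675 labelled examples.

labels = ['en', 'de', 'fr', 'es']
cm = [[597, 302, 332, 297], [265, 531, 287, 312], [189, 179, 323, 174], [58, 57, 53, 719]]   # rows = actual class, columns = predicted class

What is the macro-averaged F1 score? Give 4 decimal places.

0.4583

Per-class F1 score (2·TP/(2·TP+FP+FN)):
  en: TP=597, FP=265+189+58=512, FN=302+332+297=931 → 1194/2637 = 0.45279
  de: TP=531, FP=302+179+57=538, FN=265+287+312=864 → 1062/2464 = 0.43101
  fr: TP=323, FP=332+287+53=672, FN=189+179+174=542 → 646/1860 = 0.34731
  es: TP=719, FP=297+312+174=783, FN=58+57+53=168 → 1438/2389 = 0.60193
Macro-F1 score = mean = (0.45279 + 0.43101 + 0.34731 + 0.60193) / 4 = 0.4583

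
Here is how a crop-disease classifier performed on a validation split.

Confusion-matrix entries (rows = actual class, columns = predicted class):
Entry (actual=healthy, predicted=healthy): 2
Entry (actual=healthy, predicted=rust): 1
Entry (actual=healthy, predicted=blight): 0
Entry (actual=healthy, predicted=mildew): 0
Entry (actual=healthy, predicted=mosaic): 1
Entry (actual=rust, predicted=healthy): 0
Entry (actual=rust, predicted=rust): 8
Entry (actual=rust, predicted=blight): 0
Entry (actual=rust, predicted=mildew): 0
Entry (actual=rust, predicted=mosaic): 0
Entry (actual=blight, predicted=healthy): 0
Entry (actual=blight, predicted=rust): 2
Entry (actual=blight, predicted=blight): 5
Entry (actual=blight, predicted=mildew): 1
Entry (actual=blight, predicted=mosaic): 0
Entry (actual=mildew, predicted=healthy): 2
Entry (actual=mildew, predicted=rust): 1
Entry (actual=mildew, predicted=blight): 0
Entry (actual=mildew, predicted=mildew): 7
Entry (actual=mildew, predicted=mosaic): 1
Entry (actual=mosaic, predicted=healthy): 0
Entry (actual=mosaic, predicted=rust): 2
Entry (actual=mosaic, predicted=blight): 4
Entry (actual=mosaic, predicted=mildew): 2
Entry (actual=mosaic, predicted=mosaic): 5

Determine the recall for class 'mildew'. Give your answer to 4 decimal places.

Treat 'mildew' as positive and all other classes as negative.
recall = TP/(TP+FN).
mildew: TP=7, FN=2+1+0+1=4 → 7/11 = 0.63636

0.6364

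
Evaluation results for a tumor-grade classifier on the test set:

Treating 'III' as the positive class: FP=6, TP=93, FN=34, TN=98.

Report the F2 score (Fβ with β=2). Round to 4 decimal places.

0.7661

Fβ = (1+β²)·TP / ((1+β²)·TP + β²·FN + FP), with β²=4
= 5·93 / (5·93 + 4·34 + 6) = 0.7661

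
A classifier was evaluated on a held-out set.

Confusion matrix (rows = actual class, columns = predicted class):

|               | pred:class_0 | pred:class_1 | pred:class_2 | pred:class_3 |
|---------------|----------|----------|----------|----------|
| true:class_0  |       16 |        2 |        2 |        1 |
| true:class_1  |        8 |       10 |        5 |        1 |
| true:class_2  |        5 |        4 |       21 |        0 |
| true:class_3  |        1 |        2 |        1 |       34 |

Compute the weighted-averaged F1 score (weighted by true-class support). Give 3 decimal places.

Per-class F1 score (2·TP/(2·TP+FP+FN)):
  class_0: TP=16, FP=8+5+1=14, FN=2+2+1=5 → 32/51 = 0.6275
  class_1: TP=10, FP=2+4+2=8, FN=8+5+1=14 → 20/42 = 0.4762
  class_2: TP=21, FP=2+5+1=8, FN=5+4+0=9 → 42/59 = 0.7119
  class_3: TP=34, FP=1+1+0=2, FN=1+2+1=4 → 68/74 = 0.9189
Weighted-F1 score = Σ (supportᵢ/N)·F1 scoreᵢ with N=113: (21/113)·0.6275 + (24/113)·0.4762 + (30/113)·0.7119 + (38/113)·0.9189 = 0.716

0.716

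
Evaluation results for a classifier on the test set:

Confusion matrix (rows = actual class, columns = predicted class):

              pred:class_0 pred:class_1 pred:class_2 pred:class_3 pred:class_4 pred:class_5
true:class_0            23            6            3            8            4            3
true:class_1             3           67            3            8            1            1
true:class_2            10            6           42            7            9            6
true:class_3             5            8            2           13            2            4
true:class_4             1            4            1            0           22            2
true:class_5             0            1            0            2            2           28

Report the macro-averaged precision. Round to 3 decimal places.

0.605

Per-class precision (TP/(TP+FP)):
  class_0: TP=23, FP=3+10+5+1+0=19 → 23/42 = 0.5476
  class_1: TP=67, FP=6+6+8+4+1=25 → 67/92 = 0.7283
  class_2: TP=42, FP=3+3+2+1+0=9 → 42/51 = 0.8235
  class_3: TP=13, FP=8+8+7+0+2=25 → 13/38 = 0.3421
  class_4: TP=22, FP=4+1+9+2+2=18 → 22/40 = 0.5500
  class_5: TP=28, FP=3+1+6+4+2=16 → 28/44 = 0.6364
Macro-precision = mean = (0.5476 + 0.7283 + 0.8235 + 0.3421 + 0.5500 + 0.6364) / 6 = 0.605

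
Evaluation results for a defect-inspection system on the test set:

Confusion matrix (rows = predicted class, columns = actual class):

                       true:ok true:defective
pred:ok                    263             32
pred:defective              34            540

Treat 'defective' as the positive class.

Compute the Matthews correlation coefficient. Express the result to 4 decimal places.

0.8309

MCC = (TP·TN − FP·FN) / √((TP+FP)(TP+FN)(TN+FP)(TN+FN))
Numerator = 540·263 − 34·32 = 140932
Denominator = √(574·572·297·295) = √28766457720 = 169606.7738
MCC = 140932 / 169606.7738 = 0.8309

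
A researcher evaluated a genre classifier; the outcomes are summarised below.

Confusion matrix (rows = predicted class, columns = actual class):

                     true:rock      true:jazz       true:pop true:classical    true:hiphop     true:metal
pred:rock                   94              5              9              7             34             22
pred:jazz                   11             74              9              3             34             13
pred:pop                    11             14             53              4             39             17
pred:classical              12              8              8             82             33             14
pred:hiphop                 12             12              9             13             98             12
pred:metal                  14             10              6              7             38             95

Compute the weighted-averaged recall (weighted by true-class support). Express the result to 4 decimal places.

Per-class recall (TP/(TP+FN)):
  rock: TP=94, FN=11+11+12+12+14=60 → 94/154 = 0.61039
  jazz: TP=74, FN=5+14+8+12+10=49 → 74/123 = 0.60163
  pop: TP=53, FN=9+9+8+9+6=41 → 53/94 = 0.56383
  classical: TP=82, FN=7+3+4+13+7=34 → 82/116 = 0.70690
  hiphop: TP=98, FN=34+34+39+33+38=178 → 98/276 = 0.35507
  metal: TP=95, FN=22+13+17+14+12=78 → 95/173 = 0.54913
Weighted-recall = Σ (supportᵢ/N)·recallᵢ with N=936: (154/936)·0.61039 + (123/936)·0.60163 + (94/936)·0.56383 + (116/936)·0.70690 + (276/936)·0.35507 + (173/936)·0.54913 = 0.5299

0.5299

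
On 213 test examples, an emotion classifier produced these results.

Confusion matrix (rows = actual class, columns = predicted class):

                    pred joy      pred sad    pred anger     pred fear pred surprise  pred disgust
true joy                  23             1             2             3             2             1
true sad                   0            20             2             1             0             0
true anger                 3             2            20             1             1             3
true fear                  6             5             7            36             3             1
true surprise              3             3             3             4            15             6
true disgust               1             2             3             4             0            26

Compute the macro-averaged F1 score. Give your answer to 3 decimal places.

0.653

Per-class F1 score (2·TP/(2·TP+FP+FN)):
  joy: TP=23, FP=0+3+6+3+1=13, FN=1+2+3+2+1=9 → 46/68 = 0.6765
  sad: TP=20, FP=1+2+5+3+2=13, FN=0+2+1+0+0=3 → 40/56 = 0.7143
  anger: TP=20, FP=2+2+7+3+3=17, FN=3+2+1+1+3=10 → 40/67 = 0.5970
  fear: TP=36, FP=3+1+1+4+4=13, FN=6+5+7+3+1=22 → 72/107 = 0.6729
  surprise: TP=15, FP=2+0+1+3+0=6, FN=3+3+3+4+6=19 → 30/55 = 0.5455
  disgust: TP=26, FP=1+0+3+1+6=11, FN=1+2+3+4+0=10 → 52/73 = 0.7123
Macro-F1 score = mean = (0.6765 + 0.7143 + 0.5970 + 0.6729 + 0.5455 + 0.7123) / 6 = 0.653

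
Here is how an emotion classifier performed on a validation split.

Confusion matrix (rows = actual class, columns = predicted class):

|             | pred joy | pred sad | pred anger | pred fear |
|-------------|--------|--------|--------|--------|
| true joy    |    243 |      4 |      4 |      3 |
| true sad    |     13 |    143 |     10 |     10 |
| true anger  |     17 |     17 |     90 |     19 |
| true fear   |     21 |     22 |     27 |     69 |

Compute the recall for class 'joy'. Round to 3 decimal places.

One-vs-rest for 'joy': TP = diagonal; FP = other classes predicted 'joy'; FN = 'joy' predicted as other.
recall = TP/(TP+FN).
joy: TP=243, FN=4+4+3=11 → 243/254 = 0.9567

0.957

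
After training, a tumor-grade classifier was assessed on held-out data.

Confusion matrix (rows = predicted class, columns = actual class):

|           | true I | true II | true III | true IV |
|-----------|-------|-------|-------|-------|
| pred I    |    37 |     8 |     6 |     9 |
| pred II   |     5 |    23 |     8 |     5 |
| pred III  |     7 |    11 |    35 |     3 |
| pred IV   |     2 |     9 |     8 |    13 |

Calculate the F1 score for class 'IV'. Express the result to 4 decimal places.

0.4194

Take TP from the diagonal, FP from the rest of the 'IV' prediction marginal, FN from the rest of the 'IV' actual marginal.
F1 score = 2·TP/(2·TP+FP+FN).
IV: TP=13, FP=2+9+8=19, FN=9+5+3=17 → 26/62 = 0.41935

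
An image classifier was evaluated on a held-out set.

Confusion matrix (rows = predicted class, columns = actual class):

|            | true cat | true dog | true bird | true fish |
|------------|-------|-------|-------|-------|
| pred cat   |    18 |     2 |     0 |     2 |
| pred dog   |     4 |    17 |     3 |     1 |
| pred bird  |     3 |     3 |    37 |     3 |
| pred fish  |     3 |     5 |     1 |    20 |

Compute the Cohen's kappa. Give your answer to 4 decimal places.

0.6658

Observed agreement pₒ = trace/N = 92/122 = 0.75410
Expected agreement pₑ = Σ (rowᵢ·colᵢ)/N² = (28·22 + 27·25 + 41·46 + 26·29)/122² = 0.26411
κ = (pₒ − pₑ)/(1 − pₑ) = (0.75410 − 0.26411)/(1 − 0.26411) = 0.6658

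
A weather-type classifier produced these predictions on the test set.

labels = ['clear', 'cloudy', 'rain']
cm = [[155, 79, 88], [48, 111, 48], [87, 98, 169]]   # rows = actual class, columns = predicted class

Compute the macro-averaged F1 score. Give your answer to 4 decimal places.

0.4893

Per-class F1 score (2·TP/(2·TP+FP+FN)):
  clear: TP=155, FP=48+87=135, FN=79+88=167 → 310/612 = 0.50654
  cloudy: TP=111, FP=79+98=177, FN=48+48=96 → 222/495 = 0.44848
  rain: TP=169, FP=88+48=136, FN=87+98=185 → 338/659 = 0.51290
Macro-F1 score = mean = (0.50654 + 0.44848 + 0.51290) / 3 = 0.4893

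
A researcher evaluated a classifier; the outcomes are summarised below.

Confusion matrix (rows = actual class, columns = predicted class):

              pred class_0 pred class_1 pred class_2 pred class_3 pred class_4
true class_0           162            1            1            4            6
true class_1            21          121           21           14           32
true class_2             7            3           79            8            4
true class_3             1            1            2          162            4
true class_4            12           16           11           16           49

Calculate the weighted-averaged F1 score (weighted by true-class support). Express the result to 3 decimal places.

Per-class F1 score (2·TP/(2·TP+FP+FN)):
  class_0: TP=162, FP=21+7+1+12=41, FN=1+1+4+6=12 → 324/377 = 0.8594
  class_1: TP=121, FP=1+3+1+16=21, FN=21+21+14+32=88 → 242/351 = 0.6895
  class_2: TP=79, FP=1+21+2+11=35, FN=7+3+8+4=22 → 158/215 = 0.7349
  class_3: TP=162, FP=4+14+8+16=42, FN=1+1+2+4=8 → 324/374 = 0.8663
  class_4: TP=49, FP=6+32+4+4=46, FN=12+16+11+16=55 → 98/199 = 0.4925
Weighted-F1 score = Σ (supportᵢ/N)·F1 scoreᵢ with N=758: (174/758)·0.8594 + (209/758)·0.6895 + (101/758)·0.7349 + (170/758)·0.8663 + (104/758)·0.4925 = 0.747

0.747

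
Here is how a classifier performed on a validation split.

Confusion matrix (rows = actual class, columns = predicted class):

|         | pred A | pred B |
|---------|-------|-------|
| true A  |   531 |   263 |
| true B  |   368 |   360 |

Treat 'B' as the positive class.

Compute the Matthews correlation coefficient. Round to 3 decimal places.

0.166

MCC = (TP·TN − FP·FN) / √((TP+FP)(TP+FN)(TN+FP)(TN+FN))
Numerator = 360·531 − 263·368 = 94376
Denominator = √(623·728·794·899) = √323742428464 = 568983.6803
MCC = 94376 / 568983.6803 = 0.166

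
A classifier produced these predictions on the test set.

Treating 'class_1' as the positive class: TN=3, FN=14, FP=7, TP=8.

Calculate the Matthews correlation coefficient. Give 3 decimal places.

-0.312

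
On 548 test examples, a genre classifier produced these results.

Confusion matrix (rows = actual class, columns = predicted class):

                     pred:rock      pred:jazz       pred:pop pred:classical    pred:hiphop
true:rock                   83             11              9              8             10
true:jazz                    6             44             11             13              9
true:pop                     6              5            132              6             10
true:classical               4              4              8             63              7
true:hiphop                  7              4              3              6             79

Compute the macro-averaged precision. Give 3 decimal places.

0.717

Per-class precision (TP/(TP+FP)):
  rock: TP=83, FP=6+6+4+7=23 → 83/106 = 0.7830
  jazz: TP=44, FP=11+5+4+4=24 → 44/68 = 0.6471
  pop: TP=132, FP=9+11+8+3=31 → 132/163 = 0.8098
  classical: TP=63, FP=8+13+6+6=33 → 63/96 = 0.6563
  hiphop: TP=79, FP=10+9+10+7=36 → 79/115 = 0.6870
Macro-precision = mean = (0.7830 + 0.6471 + 0.8098 + 0.6563 + 0.6870) / 5 = 0.717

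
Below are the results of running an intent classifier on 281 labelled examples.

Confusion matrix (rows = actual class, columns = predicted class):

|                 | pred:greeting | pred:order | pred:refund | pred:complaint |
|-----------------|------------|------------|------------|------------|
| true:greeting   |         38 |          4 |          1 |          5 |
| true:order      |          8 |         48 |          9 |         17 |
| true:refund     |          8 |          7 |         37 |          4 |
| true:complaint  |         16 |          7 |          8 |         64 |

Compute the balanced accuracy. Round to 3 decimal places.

Balanced accuracy = mean of per-class recall.
  greeting: recall = 38/48 = 0.7917
  order: recall = 48/82 = 0.5854
  refund: recall = 37/56 = 0.6607
  complaint: recall = 64/95 = 0.6737
Mean = (0.7917 + 0.5854 + 0.6607 + 0.6737) / 4 = 0.678

0.678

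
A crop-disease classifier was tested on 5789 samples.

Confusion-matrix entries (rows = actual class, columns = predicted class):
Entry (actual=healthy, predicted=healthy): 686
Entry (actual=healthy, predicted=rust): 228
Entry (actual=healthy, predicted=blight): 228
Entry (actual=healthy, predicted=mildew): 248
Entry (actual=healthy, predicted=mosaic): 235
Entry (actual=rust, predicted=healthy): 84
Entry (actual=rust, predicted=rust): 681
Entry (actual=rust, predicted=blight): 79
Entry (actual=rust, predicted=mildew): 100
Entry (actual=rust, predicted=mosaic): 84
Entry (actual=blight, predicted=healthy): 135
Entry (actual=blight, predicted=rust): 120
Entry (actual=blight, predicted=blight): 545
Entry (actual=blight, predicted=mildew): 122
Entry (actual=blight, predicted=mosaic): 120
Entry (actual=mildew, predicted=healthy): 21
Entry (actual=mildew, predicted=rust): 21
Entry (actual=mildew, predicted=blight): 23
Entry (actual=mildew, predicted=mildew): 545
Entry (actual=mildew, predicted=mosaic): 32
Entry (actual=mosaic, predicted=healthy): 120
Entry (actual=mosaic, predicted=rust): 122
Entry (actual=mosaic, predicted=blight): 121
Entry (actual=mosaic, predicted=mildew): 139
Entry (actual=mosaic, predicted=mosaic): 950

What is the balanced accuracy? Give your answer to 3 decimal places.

Balanced accuracy = mean of per-class recall.
  healthy: recall = 686/1625 = 0.4222
  rust: recall = 681/1028 = 0.6625
  blight: recall = 545/1042 = 0.5230
  mildew: recall = 545/642 = 0.8489
  mosaic: recall = 950/1452 = 0.6543
Mean = (0.4222 + 0.6625 + 0.5230 + 0.8489 + 0.6543) / 5 = 0.622

0.622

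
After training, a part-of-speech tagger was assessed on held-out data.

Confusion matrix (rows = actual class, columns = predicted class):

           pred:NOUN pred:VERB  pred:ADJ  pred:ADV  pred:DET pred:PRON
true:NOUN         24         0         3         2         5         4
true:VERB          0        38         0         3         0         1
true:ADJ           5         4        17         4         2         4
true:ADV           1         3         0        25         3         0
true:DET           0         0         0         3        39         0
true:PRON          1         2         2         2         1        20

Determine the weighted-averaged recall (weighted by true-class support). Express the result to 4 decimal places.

0.7477

Per-class recall (TP/(TP+FN)):
  NOUN: TP=24, FN=0+3+2+5+4=14 → 24/38 = 0.63158
  VERB: TP=38, FN=0+0+3+0+1=4 → 38/42 = 0.90476
  ADJ: TP=17, FN=5+4+4+2+4=19 → 17/36 = 0.47222
  ADV: TP=25, FN=1+3+0+3+0=7 → 25/32 = 0.78125
  DET: TP=39, FN=0+0+0+3+0=3 → 39/42 = 0.92857
  PRON: TP=20, FN=1+2+2+2+1=8 → 20/28 = 0.71429
Weighted-recall = Σ (supportᵢ/N)·recallᵢ with N=218: (38/218)·0.63158 + (42/218)·0.90476 + (36/218)·0.47222 + (32/218)·0.78125 + (42/218)·0.92857 + (28/218)·0.71429 = 0.7477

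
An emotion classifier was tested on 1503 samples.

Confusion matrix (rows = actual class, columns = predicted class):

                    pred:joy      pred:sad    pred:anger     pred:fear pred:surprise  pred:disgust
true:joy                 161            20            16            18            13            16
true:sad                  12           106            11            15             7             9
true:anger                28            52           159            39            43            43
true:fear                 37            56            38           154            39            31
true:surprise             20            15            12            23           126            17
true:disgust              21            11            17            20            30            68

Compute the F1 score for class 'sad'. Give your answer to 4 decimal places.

0.5048

F1 score = 2·TP/(2·TP+FP+FN).
sad: TP=106, FP=20+52+56+15+11=154, FN=12+11+15+7+9=54 → 212/420 = 0.50476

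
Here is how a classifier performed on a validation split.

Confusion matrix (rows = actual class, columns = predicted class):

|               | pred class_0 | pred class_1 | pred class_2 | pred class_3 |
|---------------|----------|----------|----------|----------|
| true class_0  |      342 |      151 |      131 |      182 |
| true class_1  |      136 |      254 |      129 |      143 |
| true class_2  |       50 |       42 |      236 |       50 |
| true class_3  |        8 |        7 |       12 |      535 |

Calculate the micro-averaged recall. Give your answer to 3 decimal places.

0.568

Micro-averaging pools counts across classes: ΣTP=1367, ΣFP=1041, ΣFN=1041.
Micro-recall = TP/(TP+FN) on pooled counts = 0.568 (equals overall accuracy in single-label multiclass).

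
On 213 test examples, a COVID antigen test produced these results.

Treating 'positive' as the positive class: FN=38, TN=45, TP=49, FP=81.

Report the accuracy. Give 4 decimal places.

0.4413

Accuracy = (TP+TN)/N = (49+45)/213 = 0.4413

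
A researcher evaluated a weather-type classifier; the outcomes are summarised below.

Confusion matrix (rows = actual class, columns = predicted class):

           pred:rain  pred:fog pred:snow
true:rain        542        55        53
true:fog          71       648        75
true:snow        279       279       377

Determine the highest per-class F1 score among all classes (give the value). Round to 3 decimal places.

Per-class F1 score (2·TP/(2·TP+FP+FN)):
  rain: TP=542, FP=71+279=350, FN=55+53=108 → 1084/1542 = 0.7030
  fog: TP=648, FP=55+279=334, FN=71+75=146 → 1296/1776 = 0.7297
  snow: TP=377, FP=53+75=128, FN=279+279=558 → 754/1440 = 0.5236
Highest is class 'fog' with F1 score = 0.730.

0.730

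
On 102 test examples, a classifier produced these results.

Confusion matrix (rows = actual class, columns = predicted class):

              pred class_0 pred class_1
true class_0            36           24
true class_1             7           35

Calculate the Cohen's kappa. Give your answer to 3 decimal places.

Observed agreement pₒ = trace/N = 71/102 = 0.6961
Expected agreement pₑ = Σ (rowᵢ·colᵢ)/N² = (60·43 + 42·59)/102² = 0.4862
κ = (pₒ − pₑ)/(1 − pₑ) = (0.6961 − 0.4862)/(1 − 0.4862) = 0.409

0.409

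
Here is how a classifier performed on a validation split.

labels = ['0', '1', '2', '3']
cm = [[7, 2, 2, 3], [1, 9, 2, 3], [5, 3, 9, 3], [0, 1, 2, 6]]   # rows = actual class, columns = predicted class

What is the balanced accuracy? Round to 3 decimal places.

0.554

Balanced accuracy = mean of per-class recall.
  0: recall = 7/14 = 0.5000
  1: recall = 9/15 = 0.6000
  2: recall = 9/20 = 0.4500
  3: recall = 6/9 = 0.6667
Mean = (0.5000 + 0.6000 + 0.4500 + 0.6667) / 4 = 0.554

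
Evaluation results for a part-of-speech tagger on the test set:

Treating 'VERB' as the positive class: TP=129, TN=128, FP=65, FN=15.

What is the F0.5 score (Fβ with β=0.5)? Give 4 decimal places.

Fβ = (1+β²)·TP / ((1+β²)·TP + β²·FN + FP), with β²=1/4
= 1.25·129 / (1.25·129 + 0.25·15 + 65) = 0.7011

0.7011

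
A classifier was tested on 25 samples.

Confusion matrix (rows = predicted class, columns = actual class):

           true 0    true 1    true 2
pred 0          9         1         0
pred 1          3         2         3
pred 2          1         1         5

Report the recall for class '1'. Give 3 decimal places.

0.500

Take TP from the diagonal, FP from the rest of the '1' prediction marginal, FN from the rest of the '1' actual marginal.
recall = TP/(TP+FN).
1: TP=2, FN=1+1=2 → 2/4 = 0.5000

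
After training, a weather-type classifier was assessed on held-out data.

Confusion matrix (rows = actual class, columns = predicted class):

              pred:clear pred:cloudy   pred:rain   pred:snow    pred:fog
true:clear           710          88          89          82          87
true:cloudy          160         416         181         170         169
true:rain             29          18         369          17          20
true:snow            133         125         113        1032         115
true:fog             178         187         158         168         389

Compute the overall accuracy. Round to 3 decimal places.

0.560

Accuracy = trace / total = (710+416+369+1032+389=2916) / 5203 = 2916/5203 = 0.560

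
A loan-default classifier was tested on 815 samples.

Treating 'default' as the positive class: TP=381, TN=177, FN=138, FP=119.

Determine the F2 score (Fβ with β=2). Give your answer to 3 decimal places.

Fβ = (1+β²)·TP / ((1+β²)·TP + β²·FN + FP), with β²=4
= 5·381 / (5·381 + 4·138 + 119) = 0.740

0.740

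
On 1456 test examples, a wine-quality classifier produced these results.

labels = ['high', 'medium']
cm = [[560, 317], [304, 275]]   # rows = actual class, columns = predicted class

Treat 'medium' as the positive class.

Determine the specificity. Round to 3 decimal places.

Specificity = TN/(TN+FP) = 560/(560+317) = 0.639

0.639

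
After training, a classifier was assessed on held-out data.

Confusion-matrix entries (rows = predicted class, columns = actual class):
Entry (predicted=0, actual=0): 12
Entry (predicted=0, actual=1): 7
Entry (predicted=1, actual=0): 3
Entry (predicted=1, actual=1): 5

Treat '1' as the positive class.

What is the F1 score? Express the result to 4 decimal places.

Precision = TP/(TP+FP) = 5/8 = 0.6250
Recall = TP/(TP+FN) = 5/12 = 0.4167
F1 = 2·TP/(2·TP+FP+FN) = 10/20 = 0.5000

0.5000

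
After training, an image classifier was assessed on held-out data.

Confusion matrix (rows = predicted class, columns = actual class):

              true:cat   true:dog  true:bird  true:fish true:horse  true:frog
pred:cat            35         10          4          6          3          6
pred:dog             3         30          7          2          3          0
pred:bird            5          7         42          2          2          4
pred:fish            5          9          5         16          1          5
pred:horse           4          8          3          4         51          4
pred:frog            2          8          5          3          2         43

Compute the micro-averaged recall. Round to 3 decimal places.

0.622

Micro-averaging pools counts across classes: ΣTP=217, ΣFP=132, ΣFN=132.
Micro-recall = TP/(TP+FN) on pooled counts = 0.622 (equals overall accuracy in single-label multiclass).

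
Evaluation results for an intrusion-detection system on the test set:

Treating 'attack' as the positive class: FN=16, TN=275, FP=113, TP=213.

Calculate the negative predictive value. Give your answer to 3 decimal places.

NPV = TN/(TN+FN) = 275/(275+16) = 0.945

0.945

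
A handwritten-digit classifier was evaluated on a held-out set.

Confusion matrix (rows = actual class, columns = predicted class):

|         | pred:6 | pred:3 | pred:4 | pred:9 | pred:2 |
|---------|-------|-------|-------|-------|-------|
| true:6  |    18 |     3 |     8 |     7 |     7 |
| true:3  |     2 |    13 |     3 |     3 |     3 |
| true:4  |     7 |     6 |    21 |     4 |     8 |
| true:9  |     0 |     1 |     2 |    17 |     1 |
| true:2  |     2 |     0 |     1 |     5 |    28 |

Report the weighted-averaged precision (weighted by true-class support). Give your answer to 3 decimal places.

0.584

Per-class precision (TP/(TP+FP)):
  6: TP=18, FP=2+7+0+2=11 → 18/29 = 0.6207
  3: TP=13, FP=3+6+1+0=10 → 13/23 = 0.5652
  4: TP=21, FP=8+3+2+1=14 → 21/35 = 0.6000
  9: TP=17, FP=7+3+4+5=19 → 17/36 = 0.4722
  2: TP=28, FP=7+3+8+1=19 → 28/47 = 0.5957
Weighted-precision = Σ (supportᵢ/N)·precisionᵢ with N=170: (43/170)·0.6207 + (24/170)·0.5652 + (46/170)·0.6000 + (21/170)·0.4722 + (36/170)·0.5957 = 0.584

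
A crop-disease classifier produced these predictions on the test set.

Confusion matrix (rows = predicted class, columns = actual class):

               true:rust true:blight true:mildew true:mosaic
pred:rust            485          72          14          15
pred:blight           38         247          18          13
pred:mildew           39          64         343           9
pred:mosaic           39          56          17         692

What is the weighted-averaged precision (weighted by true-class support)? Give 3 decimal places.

Per-class precision (TP/(TP+FP)):
  rust: TP=485, FP=72+14+15=101 → 485/586 = 0.8276
  blight: TP=247, FP=38+18+13=69 → 247/316 = 0.7816
  mildew: TP=343, FP=39+64+9=112 → 343/455 = 0.7538
  mosaic: TP=692, FP=39+56+17=112 → 692/804 = 0.8607
Weighted-precision = Σ (supportᵢ/N)·precisionᵢ with N=2161: (601/2161)·0.8276 + (439/2161)·0.7816 + (392/2161)·0.7538 + (729/2161)·0.8607 = 0.816

0.816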